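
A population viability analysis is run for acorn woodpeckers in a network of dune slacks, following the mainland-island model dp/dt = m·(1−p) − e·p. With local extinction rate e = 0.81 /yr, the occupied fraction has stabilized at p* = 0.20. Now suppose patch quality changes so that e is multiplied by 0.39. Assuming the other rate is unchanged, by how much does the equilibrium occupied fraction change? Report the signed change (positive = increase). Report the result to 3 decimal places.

Balance m(1−p*) = e·p* gives m = e·p*/(1−p*) = 0.81×0.20000/0.80000 = 0.20250.
New p* = m/(m+e) = 0.20250/(0.20250+0.31590) = 0.39063.
Δp* = 0.39063 − 0.20000 = +0.19063.

0.191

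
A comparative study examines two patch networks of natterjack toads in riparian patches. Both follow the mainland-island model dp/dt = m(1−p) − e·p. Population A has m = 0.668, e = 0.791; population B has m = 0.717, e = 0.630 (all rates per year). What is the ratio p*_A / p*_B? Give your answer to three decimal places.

A: p*_A = m/(m+e) = 0.668/1.4590 = 0.4578.
B: p*_B = 0.717/1.3470 = 0.5323.
p*_A / p*_B = 0.4578/0.5323 = 0.8601.

0.860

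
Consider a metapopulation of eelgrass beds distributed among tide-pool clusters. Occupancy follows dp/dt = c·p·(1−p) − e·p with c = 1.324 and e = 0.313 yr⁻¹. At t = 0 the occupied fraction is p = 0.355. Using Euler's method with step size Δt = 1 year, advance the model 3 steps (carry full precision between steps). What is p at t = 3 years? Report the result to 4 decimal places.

Update rule: p ← p + [c·p·(1−p) − e·p]·Δt with Δt = 1.
p: 0.35500 → 0.54705  (Δp = +0.19205)
p: 0.54705 → 0.70389  (Δp = +0.15684)
p: 0.70389 → 0.75953  (Δp = +0.05564)

0.7595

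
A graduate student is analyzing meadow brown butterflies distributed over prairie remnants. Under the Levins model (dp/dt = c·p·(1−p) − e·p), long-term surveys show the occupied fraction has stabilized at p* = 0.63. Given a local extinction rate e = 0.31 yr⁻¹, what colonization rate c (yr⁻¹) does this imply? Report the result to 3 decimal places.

0.838

At equilibrium c(1−p*) = e, so c = e/(1−p*).
c = 0.31/(1 − 0.63) = 0.31/0.3700 = 0.8378.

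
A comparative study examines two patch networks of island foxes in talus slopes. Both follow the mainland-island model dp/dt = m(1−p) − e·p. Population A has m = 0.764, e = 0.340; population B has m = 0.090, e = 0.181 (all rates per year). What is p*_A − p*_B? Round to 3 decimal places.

A: p*_A = m/(m+e) = 0.764/1.1040 = 0.6920.
B: p*_B = 0.090/0.2710 = 0.3321.
p*_A − p*_B = 0.6920 − 0.3321 = 0.3599.

0.360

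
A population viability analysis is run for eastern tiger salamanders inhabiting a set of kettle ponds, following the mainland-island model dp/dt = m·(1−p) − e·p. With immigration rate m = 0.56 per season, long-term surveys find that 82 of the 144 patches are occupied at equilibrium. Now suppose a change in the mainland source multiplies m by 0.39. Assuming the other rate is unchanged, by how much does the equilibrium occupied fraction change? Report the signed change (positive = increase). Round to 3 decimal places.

Observed p* = 82/144 = 0.56944.
Balance m(1−p*) = e·p* gives e = m(1−p*)/p* = 0.56×0.43056/0.56944 = 0.42342.
New p* = m/(m+e) = 0.21840/(0.21840+0.42342) = 0.34028.
Δp* = 0.34028 − 0.56944 = -0.22916.

-0.229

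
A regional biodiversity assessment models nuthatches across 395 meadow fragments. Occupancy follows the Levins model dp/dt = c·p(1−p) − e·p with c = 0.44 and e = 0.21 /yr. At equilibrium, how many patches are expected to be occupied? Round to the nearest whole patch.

p* = 1 − e/c = 1 − 0.21/0.44 = 0.5227.
Expected occupied patches = N × p* = 395 × 0.5227 = 206.48 ≈ 206.

206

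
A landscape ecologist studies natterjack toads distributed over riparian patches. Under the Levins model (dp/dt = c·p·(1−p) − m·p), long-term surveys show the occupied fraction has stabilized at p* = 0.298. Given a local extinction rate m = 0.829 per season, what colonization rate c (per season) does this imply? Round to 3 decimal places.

1.181

At equilibrium c(1−p*) = m, so c = m/(1−p*).
c = 0.829/(1 − 0.298) = 0.829/0.7020 = 1.1809.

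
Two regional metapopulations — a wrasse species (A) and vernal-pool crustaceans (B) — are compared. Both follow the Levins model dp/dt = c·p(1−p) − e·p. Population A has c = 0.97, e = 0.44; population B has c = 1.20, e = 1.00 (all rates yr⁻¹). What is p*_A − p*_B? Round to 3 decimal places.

0.380

A: p*_A = 1 − 0.44/0.97 = 0.5464.
B: p*_B = 1 − 1.00/1.20 = 0.1667.
p*_A − p*_B = 0.5464 − 0.1667 = 0.3797.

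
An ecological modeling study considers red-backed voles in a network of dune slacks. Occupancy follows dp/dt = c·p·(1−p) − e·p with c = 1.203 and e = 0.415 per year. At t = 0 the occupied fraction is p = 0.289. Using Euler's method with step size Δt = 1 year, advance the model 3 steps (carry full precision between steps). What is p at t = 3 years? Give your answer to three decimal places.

Update rule: p ← p + [c·p·(1−p) − e·p]·Δt with Δt = 1.
t = 1: p = 0.28900 + (+0.12726) = 0.41626
t = 2: p = 0.41626 + (+0.11957) = 0.53582
t = 3: p = 0.53582 + (+0.07684) = 0.61266

0.613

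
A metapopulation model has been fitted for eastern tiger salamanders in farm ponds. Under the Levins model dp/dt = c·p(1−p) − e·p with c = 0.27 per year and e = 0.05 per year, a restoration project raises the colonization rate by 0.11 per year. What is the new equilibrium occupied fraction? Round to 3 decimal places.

Before: p* = 1 − 0.05/0.27 = 0.8148.
After the change, c = 0.38, e = 0.05, so p* = 1 − 0.05/0.38 = 0.8684.

0.868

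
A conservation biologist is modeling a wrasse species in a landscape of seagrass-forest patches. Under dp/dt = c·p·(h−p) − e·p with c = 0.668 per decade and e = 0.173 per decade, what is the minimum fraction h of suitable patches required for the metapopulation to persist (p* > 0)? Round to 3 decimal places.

p* = h − e/c is positive only when h > e/c.
h_min = e/c = 0.173/0.668 = 0.2590.

0.259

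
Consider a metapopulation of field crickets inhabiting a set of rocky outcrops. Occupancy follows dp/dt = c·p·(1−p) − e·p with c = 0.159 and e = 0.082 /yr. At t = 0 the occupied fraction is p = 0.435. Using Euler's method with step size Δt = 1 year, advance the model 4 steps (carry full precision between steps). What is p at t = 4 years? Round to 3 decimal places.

Update rule: p ← p + [c·p·(1−p) − e·p]·Δt with Δt = 1.
t = 1: p = 0.43500 + (+0.00341) = 0.43841
t = 2: p = 0.43841 + (+0.00320) = 0.44161
t = 3: p = 0.44161 + (+0.00300) = 0.44460
t = 4: p = 0.44460 + (+0.00280) = 0.44741

0.447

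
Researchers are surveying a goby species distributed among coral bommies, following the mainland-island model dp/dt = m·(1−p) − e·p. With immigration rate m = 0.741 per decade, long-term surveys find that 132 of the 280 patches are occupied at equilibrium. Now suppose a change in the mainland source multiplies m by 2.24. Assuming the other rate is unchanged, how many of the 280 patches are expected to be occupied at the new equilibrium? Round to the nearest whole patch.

187

Observed p* = 132/280 = 0.47143.
Balance m(1−p*) = e·p* gives e = m(1−p*)/p* = 0.741×0.52857/0.47143 = 0.83081.
New p* = m/(m+e) = 1.65984/(1.65984+0.83081) = 0.66643.
Expected occupied = 280 × 0.66643 = 186.60 ≈ 187.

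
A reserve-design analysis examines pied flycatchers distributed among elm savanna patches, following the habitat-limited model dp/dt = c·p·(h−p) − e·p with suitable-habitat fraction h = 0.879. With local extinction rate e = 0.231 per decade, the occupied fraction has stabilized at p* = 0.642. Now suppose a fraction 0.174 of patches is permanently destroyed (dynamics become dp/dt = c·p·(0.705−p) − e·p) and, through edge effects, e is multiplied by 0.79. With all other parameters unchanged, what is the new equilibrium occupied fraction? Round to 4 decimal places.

Balance c(h−p*) = e gives c = e/(0.879 − 0.64200) = 0.231/0.23700 = 0.97468.
New p* = 0.705 − e/c = 0.705 − 0.18249/0.97468 = 0.51777.

0.5178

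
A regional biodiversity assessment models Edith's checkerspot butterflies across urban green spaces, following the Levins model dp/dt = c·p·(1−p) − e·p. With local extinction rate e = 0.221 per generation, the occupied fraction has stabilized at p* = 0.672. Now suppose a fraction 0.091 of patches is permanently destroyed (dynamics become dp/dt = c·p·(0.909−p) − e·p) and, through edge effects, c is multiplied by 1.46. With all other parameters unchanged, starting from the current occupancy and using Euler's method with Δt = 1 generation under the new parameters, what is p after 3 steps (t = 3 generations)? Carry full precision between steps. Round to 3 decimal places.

0.684

Balance c(1−p*) = e gives c = e/(1 − 0.67200) = 0.221/0.32800 = 0.67378.
Starting from p₀ = 0.67200; update p ← p + (dp/dt)·Δt with the new parameters.
t = 1: p = 0.67200 + (+0.00816) = 0.68016
t = 2: p = 0.68016 + (+0.00280) = 0.68296
t = 3: p = 0.68296 + (+0.00093) = 0.68389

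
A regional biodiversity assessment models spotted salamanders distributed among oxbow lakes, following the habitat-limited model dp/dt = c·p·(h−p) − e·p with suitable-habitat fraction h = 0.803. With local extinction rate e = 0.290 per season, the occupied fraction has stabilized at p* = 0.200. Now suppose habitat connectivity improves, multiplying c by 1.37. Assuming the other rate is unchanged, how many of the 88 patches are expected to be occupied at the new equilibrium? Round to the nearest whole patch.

Balance c(h−p*) = e gives c = e/(0.803 − 0.20000) = 0.290/0.60300 = 0.48093.
New p* = 0.803 − e/c = 0.803 − 0.29000/0.65887 = 0.36285.
Expected occupied = 88 × 0.36285 = 31.93 ≈ 32.

32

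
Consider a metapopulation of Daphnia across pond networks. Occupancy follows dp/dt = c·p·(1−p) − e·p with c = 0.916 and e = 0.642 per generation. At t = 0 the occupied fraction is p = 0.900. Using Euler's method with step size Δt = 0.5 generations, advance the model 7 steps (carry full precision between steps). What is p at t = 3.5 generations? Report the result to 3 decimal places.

Update rule: p ← p + [c·p·(1−p) − e·p]·Δt with Δt = 0.5.
t = 0.5: p = 0.90000 + (-0.24768) = 0.65232
t = 1: p = 0.65232 + (-0.10552) = 0.54680
t = 1.5: p = 0.54680 + (-0.06203) = 0.48477
t = 2: p = 0.48477 + (-0.04122) = 0.44355
t = 2.5: p = 0.44355 + (-0.02934) = 0.41421
t = 3: p = 0.41421 + (-0.02183) = 0.39238
t = 3.5: p = 0.39238 + (-0.01676) = 0.37562

0.376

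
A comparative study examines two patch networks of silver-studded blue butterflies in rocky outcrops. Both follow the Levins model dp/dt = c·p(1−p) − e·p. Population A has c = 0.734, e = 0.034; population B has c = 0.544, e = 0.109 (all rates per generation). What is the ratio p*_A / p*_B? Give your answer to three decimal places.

A: p*_A = 1 − 0.034/0.734 = 0.9537.
B: p*_B = 1 − 0.109/0.544 = 0.7996.
p*_A / p*_B = 0.9537/0.7996 = 1.1926.

1.193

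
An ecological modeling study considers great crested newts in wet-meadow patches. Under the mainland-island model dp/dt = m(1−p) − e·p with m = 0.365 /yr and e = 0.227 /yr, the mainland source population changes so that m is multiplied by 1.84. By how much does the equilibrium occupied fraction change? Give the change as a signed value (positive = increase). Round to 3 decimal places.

0.131

Before: p* = 0.365/(0.365+0.227) = 0.6166.
After: m = 0.6716, e = 0.227; p* = 0.6716/0.8986 = 0.7474.
Δp* = 0.7474 − 0.6166 = +0.1308.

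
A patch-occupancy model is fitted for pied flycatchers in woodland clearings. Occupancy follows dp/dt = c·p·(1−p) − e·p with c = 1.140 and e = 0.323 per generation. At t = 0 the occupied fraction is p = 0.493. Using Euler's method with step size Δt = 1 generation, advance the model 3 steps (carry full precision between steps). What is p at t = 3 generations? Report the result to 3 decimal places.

Update rule: p ← p + [c·p·(1−p) − e·p]·Δt with Δt = 1.
p: 0.49300 → 0.61871  (Δp = +0.12571)
p: 0.61871 → 0.68780  (Δp = +0.06909)
p: 0.68780 → 0.71043  (Δp = +0.02263)

0.710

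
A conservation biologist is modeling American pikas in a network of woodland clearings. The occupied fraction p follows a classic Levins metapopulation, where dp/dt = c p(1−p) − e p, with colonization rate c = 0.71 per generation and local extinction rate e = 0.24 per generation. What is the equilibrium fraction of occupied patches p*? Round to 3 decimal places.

0.662

Setting dp/dt = 0 and dividing through by p* gives c·(1−p*) = e.
So p* = 1 − e/c = 1 − 0.24/0.71 = 1 − 0.3380 = 0.6620.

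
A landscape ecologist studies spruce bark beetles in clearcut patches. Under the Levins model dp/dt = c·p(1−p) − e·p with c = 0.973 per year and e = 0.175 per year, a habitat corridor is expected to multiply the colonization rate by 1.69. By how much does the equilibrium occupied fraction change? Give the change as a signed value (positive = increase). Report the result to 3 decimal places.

0.073

Before: p* = 1 − 0.175/0.973 = 0.8201.
After the change, c = 1.64437, e = 0.175, so p* = 1 − 0.175/1.64437 = 0.8936.
Δp* = 0.8936 − 0.8201 = +0.0734.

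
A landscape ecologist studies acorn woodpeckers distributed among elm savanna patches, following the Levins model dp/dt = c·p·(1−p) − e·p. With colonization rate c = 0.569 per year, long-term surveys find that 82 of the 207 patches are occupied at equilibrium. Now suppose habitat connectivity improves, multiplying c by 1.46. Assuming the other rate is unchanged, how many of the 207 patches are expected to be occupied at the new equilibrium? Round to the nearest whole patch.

Observed p* = 82/207 = 0.39614.
Balance c(1−p*) = e gives e = 0.569×(1 − 0.39614) = 0.34360.
New p* = 1 − e/c = 1 − 0.34360/0.83074 = 0.58639.
Expected occupied = 207 × 0.58639 = 121.38 ≈ 121.

121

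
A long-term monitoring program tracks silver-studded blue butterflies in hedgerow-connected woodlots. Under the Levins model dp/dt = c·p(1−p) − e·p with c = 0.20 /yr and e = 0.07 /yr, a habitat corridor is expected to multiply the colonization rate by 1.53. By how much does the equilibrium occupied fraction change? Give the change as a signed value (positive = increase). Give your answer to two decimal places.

Before: p* = 1 − 0.07/0.20 = 0.6500.
After the change, c = 0.306, e = 0.07, so p* = 1 − 0.07/0.306 = 0.7712.
Δp* = 0.7712 − 0.6500 = +0.1212.

0.12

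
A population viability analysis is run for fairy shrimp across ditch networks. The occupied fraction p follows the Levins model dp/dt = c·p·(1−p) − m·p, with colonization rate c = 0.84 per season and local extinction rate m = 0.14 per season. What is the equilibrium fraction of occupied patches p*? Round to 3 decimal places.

0.833

At equilibrium, colonization balances extinction: c·p*·(1−p*) = m·p*.
So p* = 1 − m/c = 1 − 0.14/0.84 = 1 − 0.1667 = 0.8333.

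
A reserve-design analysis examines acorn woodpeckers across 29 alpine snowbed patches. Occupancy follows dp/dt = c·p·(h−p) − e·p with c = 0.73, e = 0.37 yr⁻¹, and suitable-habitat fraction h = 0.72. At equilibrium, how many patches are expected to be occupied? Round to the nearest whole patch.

p* = h − e/c = 0.72 − 0.5068 = 0.2132.
Expected occupied patches = N × p* = 29 × 0.2132 = 6.18 ≈ 6.

6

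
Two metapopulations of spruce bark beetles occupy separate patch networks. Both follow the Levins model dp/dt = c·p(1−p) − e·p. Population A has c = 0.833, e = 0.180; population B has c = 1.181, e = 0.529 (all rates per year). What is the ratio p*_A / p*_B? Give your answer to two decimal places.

1.42

A: p*_A = 1 − 0.180/0.833 = 0.7839.
B: p*_B = 1 − 0.529/1.181 = 0.5521.
p*_A / p*_B = 0.7839/0.5521 = 1.4199.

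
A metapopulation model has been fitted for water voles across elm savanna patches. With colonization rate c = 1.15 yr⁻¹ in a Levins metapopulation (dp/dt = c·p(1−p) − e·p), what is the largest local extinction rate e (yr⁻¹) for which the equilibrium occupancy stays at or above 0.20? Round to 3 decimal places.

0.920

1 − e/c ≥ 0.20 ⇒ e ≤ c(1 − 0.20) = 1.15 × 0.8000.
e_max = 0.9200.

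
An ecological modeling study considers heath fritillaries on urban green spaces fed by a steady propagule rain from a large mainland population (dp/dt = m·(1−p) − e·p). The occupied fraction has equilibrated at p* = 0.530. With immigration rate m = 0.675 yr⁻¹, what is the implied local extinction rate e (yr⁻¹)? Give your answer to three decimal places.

0.599

At equilibrium m(1−p*) = e·p*, so e = m(1−p*)/p*.
e = 0.675 × 0.4700 / 0.530 = 0.5986.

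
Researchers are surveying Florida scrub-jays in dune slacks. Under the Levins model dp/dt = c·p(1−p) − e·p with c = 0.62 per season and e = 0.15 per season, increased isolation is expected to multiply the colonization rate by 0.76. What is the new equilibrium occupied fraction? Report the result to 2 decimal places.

0.68

Before: p* = 1 − 0.15/0.62 = 0.7581.
After the change, c = 0.4712, e = 0.15, so p* = 1 − 0.15/0.4712 = 0.6817.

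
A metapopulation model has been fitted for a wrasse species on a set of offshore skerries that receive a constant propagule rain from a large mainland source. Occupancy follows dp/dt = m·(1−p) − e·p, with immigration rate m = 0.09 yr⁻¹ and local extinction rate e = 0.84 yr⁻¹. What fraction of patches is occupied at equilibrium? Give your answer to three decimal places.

At equilibrium the propagule rain into empty patches balances local extinction: m(1−p*) = e·p*.
p* = m/(m+e) = 0.09/(0.09+0.84) = 0.09/0.9300 = 0.0968.

0.097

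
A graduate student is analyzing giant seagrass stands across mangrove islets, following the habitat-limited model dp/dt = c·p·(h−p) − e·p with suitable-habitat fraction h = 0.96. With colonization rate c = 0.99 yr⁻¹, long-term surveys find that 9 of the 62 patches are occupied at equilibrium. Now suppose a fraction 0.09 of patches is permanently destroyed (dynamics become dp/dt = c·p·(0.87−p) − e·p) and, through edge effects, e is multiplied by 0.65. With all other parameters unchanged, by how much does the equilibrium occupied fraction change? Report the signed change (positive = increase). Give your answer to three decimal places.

0.195

Observed p* = 9/62 = 0.14516.
Balance c(h−p*) = e gives e = 0.99×(0.96 − 0.14516) = 0.80669.
New p* = 0.87 − e/c = 0.87 − 0.52435/0.99000 = 0.34035.
Δp* = 0.34035 − 0.14516 = +0.19519.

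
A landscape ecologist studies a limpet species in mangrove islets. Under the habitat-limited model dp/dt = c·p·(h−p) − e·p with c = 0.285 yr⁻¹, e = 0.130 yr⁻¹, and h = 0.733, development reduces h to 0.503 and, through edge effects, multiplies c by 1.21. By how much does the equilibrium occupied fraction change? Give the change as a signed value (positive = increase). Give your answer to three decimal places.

-0.151

Before: p* = h − e/c = 0.733 − 0.130/0.285 = 0.733 − 0.4561 = 0.2769.
After: c = 0.34485, e = 0.13, h = 0.503; p* = 0.503 − 0.13/0.34485 = 0.1260.
Δp* = 0.1260 − 0.2769 = -0.1508.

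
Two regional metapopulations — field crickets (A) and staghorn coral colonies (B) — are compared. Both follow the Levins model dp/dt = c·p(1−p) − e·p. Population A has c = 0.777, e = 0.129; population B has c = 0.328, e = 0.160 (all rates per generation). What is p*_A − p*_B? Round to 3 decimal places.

0.322

A: p*_A = 1 − 0.129/0.777 = 0.8340.
B: p*_B = 1 − 0.160/0.328 = 0.5122.
p*_A − p*_B = 0.8340 − 0.5122 = 0.3218.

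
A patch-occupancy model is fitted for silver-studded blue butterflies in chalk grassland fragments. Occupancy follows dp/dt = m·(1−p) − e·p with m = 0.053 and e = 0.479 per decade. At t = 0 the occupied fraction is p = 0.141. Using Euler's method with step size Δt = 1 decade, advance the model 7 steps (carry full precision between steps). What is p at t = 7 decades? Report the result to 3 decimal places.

0.100

Update rule: p ← p + [m·(1−p) − e·p]·Δt with Δt = 1.
t = 1: p = 0.14100 + (-0.02201) = 0.11899
t = 2: p = 0.11899 + (-0.01030) = 0.10869
t = 3: p = 0.10869 + (-0.00482) = 0.10387
t = 4: p = 0.10387 + (-0.00226) = 0.10161
t = 5: p = 0.10161 + (-0.00106) = 0.10055
t = 6: p = 0.10055 + (-0.00049) = 0.10006
t = 7: p = 0.10006 + (-0.00023) = 0.09983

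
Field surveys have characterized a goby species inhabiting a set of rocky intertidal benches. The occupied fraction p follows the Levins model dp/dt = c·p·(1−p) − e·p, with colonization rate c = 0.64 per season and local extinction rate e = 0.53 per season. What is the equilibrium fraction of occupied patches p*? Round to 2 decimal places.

0.17

Setting dp/dt = 0 and dividing through by p* gives c·(1−p*) = e.
So p* = 1 − e/c = 1 − 0.53/0.64 = 1 − 0.8281 = 0.1719.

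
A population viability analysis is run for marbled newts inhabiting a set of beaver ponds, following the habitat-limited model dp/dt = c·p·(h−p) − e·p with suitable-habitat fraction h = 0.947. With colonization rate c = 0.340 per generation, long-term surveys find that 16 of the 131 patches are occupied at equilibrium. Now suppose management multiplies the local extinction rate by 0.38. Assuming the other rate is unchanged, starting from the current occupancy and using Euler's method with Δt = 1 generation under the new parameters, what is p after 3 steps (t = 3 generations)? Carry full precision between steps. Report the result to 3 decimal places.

0.194

Observed p* = 16/131 = 0.12214.
Balance c(h−p*) = e gives e = 0.340×(0.947 − 0.12214) = 0.28045.
Starting from p₀ = 0.12214; update p ← p + (dp/dt)·Δt with the new parameters.
p: 0.12214 → 0.14337  (Δp = +0.02124)
p: 0.14337 → 0.16727  (Δp = +0.02389)
p: 0.16727 → 0.19379  (Δp = +0.02652)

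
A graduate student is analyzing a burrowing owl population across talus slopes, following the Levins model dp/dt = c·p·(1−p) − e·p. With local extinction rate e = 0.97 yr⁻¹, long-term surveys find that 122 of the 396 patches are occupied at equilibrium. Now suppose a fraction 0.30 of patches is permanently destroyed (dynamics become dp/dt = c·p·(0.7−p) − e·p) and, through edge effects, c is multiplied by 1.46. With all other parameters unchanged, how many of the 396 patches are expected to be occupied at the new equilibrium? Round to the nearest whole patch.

90

Observed p* = 122/396 = 0.30808.
Balance c(1−p*) = e gives c = e/(1 − 0.30808) = 0.97/0.69192 = 1.40190.
New p* = 0.7 − e/c = 0.7 − 0.97000/2.04677 = 0.22608.
Expected occupied = 396 × 0.22608 = 89.53 ≈ 90.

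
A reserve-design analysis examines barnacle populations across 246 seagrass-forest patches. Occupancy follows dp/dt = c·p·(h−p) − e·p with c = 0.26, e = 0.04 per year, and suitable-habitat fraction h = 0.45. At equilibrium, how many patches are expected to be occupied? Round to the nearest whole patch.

73

p* = h − e/c = 0.45 − 0.1538 = 0.2962.
Expected occupied patches = N × p* = 246 × 0.2962 = 72.85 ≈ 73.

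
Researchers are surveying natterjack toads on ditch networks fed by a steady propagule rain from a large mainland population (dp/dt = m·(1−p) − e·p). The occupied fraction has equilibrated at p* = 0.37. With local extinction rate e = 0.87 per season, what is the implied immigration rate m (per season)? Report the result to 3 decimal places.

0.511

At equilibrium m(1−p*) = e·p*, so m = e·p*/(1−p*).
m = 0.87 × 0.37 / 0.6300 = 0.3219/0.6300 = 0.5110.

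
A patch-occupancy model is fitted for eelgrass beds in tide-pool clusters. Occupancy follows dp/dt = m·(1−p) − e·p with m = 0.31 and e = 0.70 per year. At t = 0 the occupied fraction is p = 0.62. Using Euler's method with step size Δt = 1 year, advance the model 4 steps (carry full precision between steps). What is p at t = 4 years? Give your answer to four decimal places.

Update rule: p ← p + [m·(1−p) − e·p]·Δt with Δt = 1.
t = 1: p = 0.62000 + (-0.31620) = 0.30380
t = 2: p = 0.30380 + (+0.00316) = 0.30696
t = 3: p = 0.30696 + (-0.00003) = 0.30693
t = 4: p = 0.30693 + (+0.00000) = 0.30693

0.3069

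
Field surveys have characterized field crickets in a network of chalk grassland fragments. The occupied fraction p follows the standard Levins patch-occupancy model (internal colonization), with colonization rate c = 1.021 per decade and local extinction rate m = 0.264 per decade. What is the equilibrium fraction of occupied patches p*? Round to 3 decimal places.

0.741

At equilibrium, colonization balances extinction: c·p*·(1−p*) = m·p*.
So p* = 1 − m/c = 1 − 0.264/1.021 = 1 − 0.2586 = 0.7414.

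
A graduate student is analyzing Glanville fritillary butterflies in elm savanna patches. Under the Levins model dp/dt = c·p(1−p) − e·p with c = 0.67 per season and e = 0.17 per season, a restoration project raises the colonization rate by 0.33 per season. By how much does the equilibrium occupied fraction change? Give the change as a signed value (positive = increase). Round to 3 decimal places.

0.084

Before: p* = 1 − 0.17/0.67 = 0.7463.
After the change, c = 1, e = 0.17, so p* = 1 − 0.17/1 = 0.8300.
Δp* = 0.8300 − 0.7463 = +0.0837.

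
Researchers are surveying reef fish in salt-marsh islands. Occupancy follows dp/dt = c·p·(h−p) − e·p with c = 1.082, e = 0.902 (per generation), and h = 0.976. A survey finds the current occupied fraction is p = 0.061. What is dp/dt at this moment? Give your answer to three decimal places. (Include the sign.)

0.005

Colonization term: c·p·(h−p) = 1.082×0.061×0.9150 = 0.06039.
Extinction term: e·p = 0.05502.
dp/dt = 0.06039 − 0.05502 = 0.00537.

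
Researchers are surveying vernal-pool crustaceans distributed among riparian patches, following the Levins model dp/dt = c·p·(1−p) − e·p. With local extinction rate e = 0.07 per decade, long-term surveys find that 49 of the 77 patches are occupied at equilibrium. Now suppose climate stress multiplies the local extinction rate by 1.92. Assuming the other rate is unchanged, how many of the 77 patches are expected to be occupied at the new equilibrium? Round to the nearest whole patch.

23

Observed p* = 49/77 = 0.63636.
Balance c(1−p*) = e gives c = e/(1 − 0.63636) = 0.07/0.36364 = 0.19250.
New p* = 1 − e/c = 1 − 0.13440/0.19250 = 0.30182.
Expected occupied = 77 × 0.30182 = 23.24 ≈ 23.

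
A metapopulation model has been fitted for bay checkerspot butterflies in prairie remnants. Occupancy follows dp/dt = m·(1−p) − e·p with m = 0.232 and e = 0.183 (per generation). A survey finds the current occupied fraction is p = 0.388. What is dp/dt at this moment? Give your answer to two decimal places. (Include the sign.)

0.07

Colonization term: m·(1−p) = 0.232×0.6120 = 0.14198.
Extinction term: e·p = 0.07100.
dp/dt = 0.14198 − 0.07100 = 0.07098.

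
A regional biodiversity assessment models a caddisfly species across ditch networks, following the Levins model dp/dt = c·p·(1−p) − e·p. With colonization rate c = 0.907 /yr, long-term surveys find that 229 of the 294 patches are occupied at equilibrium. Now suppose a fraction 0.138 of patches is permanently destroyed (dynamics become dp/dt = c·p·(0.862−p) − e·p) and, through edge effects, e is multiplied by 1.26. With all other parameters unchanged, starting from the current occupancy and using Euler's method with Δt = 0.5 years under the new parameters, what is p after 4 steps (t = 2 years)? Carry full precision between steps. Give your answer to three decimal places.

Observed p* = 229/294 = 0.77891.
Balance c(1−p*) = e gives e = 0.907×(1 − 0.77891) = 0.20053.
Starting from p₀ = 0.77891; update p ← p + (dp/dt)·Δt with the new parameters.
  1  |  dp/dt·Δt = -0.069052  |  p_1 = 0.709860
  2  |  dp/dt·Δt = -0.040701  |  p_2 = 0.669159
  3  |  dp/dt·Δt = -0.026016  |  p_3 = 0.643143
  4  |  dp/dt·Δt = -0.017417  |  p_4 = 0.625726

0.626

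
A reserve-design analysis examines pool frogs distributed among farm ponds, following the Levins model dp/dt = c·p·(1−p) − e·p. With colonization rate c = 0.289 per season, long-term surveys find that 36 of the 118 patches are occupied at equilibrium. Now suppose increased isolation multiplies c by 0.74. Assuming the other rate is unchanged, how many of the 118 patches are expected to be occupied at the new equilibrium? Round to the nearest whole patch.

7

Observed p* = 36/118 = 0.30508.
Balance c(1−p*) = e gives e = 0.289×(1 − 0.30508) = 0.20083.
New p* = 1 − e/c = 1 − 0.20083/0.21386 = 0.06093.
Expected occupied = 118 × 0.06093 = 7.19 ≈ 7.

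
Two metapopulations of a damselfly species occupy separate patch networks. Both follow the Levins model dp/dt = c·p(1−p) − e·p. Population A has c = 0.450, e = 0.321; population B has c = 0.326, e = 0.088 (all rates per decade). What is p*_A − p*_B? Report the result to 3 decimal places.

-0.443

A: p*_A = 1 − 0.321/0.450 = 0.2867.
B: p*_B = 1 − 0.088/0.326 = 0.7301.
p*_A − p*_B = 0.2867 − 0.7301 = -0.4434.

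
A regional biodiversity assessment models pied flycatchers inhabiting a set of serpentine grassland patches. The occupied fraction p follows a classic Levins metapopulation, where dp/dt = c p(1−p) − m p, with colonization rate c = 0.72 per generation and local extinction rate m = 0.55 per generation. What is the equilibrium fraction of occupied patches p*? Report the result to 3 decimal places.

0.236

Setting dp/dt = 0 and dividing through by p* gives c·(1−p*) = m.
So p* = 1 − m/c = 1 − 0.55/0.72 = 1 − 0.7639 = 0.2361.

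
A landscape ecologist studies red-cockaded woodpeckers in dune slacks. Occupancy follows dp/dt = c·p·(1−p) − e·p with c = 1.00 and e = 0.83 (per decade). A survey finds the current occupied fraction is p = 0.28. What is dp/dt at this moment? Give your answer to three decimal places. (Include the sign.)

-0.031

Colonization term: c·p·(1−p) = 1.00×0.28×0.7200 = 0.20160.
Extinction term: e·p = 0.23240.
dp/dt = 0.20160 − 0.23240 = -0.03080.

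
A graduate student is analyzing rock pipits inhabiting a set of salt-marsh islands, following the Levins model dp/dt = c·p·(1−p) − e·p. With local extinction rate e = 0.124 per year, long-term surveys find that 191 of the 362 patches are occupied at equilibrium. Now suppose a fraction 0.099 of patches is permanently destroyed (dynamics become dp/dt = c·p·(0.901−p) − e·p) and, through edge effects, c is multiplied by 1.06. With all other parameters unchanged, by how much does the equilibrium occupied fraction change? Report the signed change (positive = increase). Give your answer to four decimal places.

-0.0723

Observed p* = 191/362 = 0.52762.
Balance c(1−p*) = e gives c = e/(1 − 0.52762) = 0.124/0.47238 = 0.26250.
New p* = 0.901 − e/c = 0.901 − 0.12400/0.27825 = 0.45536.
Δp* = 0.45536 − 0.52762 = -0.07226.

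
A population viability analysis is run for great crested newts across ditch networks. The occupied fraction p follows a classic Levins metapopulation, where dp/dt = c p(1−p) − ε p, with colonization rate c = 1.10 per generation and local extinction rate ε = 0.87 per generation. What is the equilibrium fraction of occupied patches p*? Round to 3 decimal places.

0.209

At equilibrium, colonization balances extinction: c·p*·(1−p*) = ε·p*.
So p* = 1 − ε/c = 1 − 0.87/1.10 = 1 − 0.7909 = 0.2091.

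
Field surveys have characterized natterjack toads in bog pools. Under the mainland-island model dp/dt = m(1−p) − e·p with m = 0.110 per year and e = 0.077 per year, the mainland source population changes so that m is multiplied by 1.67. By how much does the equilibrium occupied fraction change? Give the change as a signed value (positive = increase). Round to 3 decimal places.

Before: p* = 0.110/(0.110+0.077) = 0.5882.
After: m = 0.1837, e = 0.077; p* = 0.1837/0.2607 = 0.7046.
Δp* = 0.7046 − 0.5882 = +0.1164.

0.116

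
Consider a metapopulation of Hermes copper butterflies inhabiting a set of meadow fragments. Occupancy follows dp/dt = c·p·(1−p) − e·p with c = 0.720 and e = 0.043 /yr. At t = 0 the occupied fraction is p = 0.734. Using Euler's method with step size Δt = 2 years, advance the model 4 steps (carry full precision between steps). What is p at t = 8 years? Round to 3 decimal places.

Update rule: p ← p + [c·p·(1−p) − e·p]·Δt with Δt = 2.
  1  |  dp/dt·Δt = +0.218027  |  p_1 = 0.952027
  2  |  dp/dt·Δt = -0.016108  |  p_2 = 0.935920
  3  |  dp/dt·Δt = +0.005874  |  p_3 = 0.941793
  4  |  dp/dt·Δt = -0.002055  |  p_4 = 0.939738

0.940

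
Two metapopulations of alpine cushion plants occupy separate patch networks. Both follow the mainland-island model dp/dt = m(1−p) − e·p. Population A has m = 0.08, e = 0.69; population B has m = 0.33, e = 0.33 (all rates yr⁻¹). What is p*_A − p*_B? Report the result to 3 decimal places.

-0.396

A: p*_A = m/(m+e) = 0.08/0.7700 = 0.1039.
B: p*_B = 0.33/0.6600 = 0.5000.
p*_A − p*_B = 0.1039 − 0.5000 = -0.3961.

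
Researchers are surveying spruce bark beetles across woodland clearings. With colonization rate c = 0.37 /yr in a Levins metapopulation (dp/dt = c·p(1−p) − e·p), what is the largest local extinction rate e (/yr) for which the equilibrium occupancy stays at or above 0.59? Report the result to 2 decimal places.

0.15

1 − e/c ≥ 0.59 ⇒ e ≤ c(1 − 0.59) = 0.37 × 0.4100.
e_max = 0.1517.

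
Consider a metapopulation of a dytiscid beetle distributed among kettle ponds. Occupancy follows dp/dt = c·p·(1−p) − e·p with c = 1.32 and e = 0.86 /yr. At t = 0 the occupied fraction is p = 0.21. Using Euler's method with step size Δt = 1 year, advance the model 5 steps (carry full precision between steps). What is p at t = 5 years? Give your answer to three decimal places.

0.334

Update rule: p ← p + [c·p·(1−p) − e·p]·Δt with Δt = 1.
t = 1: p = 0.21000 + (+0.03839) = 0.24839
t = 2: p = 0.24839 + (+0.03282) = 0.28121
t = 3: p = 0.28121 + (+0.02497) = 0.30618
t = 4: p = 0.30618 + (+0.01710) = 0.32328
t = 5: p = 0.32328 + (+0.01076) = 0.33403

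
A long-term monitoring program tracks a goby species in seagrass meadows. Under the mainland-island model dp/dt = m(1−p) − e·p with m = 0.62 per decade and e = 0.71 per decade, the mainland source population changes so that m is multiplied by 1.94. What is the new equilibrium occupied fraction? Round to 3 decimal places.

0.629

Before: p* = 0.62/(0.62+0.71) = 0.4662.
After: m = 1.2028, e = 0.71; p* = 1.2028/1.9128 = 0.6288.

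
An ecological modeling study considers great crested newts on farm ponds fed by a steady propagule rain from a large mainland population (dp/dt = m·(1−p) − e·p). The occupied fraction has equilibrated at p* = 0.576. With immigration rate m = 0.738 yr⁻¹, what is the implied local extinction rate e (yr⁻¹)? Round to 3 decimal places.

0.543

At equilibrium m(1−p*) = e·p*, so e = m(1−p*)/p*.
e = 0.738 × 0.4240 / 0.576 = 0.5433.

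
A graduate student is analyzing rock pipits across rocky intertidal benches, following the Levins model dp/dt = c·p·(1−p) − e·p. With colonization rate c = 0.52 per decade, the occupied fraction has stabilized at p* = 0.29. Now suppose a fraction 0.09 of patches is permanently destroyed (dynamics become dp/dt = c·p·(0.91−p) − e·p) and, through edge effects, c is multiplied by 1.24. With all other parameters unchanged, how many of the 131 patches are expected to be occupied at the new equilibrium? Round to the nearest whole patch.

Balance c(1−p*) = e gives e = 0.52×(1 − 0.29000) = 0.36920.
New p* = 0.91 − e/c = 0.91 − 0.36920/0.64480 = 0.33742.
Expected occupied = 131 × 0.33742 = 44.20 ≈ 44.

44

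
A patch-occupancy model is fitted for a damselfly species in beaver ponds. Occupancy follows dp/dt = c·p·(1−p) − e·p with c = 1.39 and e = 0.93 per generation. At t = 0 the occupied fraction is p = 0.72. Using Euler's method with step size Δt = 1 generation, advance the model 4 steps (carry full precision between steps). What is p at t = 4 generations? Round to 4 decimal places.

Update rule: p ← p + [c·p·(1−p) − e·p]·Δt with Δt = 1.
t = 1: p = 0.72000 + (-0.38938) = 0.33062
t = 2: p = 0.33062 + (+0.00014) = 0.33077
t = 3: p = 0.33077 + (+0.00008) = 0.33084
t = 4: p = 0.33084 + (+0.00004) = 0.33089

0.3309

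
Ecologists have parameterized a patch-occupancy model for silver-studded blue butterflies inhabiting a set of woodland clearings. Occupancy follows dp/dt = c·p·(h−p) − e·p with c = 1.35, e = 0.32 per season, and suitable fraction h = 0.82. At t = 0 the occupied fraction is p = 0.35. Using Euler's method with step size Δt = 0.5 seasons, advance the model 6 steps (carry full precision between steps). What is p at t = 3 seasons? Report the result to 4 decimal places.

0.5585

Update rule: p ← p + [c·p·(h−p) − e·p]·Δt with Δt = 0.5.
t = 0.5: p = 0.35000 + (+0.05504) = 0.40504
t = 1: p = 0.40504 + (+0.04864) = 0.45368
t = 1.5: p = 0.45368 + (+0.03959) = 0.49327
t = 2: p = 0.49327 + (+0.02986) = 0.52314
t = 2.5: p = 0.52314 + (+0.02113) = 0.54426
t = 3: p = 0.54426 + (+0.01422) = 0.55848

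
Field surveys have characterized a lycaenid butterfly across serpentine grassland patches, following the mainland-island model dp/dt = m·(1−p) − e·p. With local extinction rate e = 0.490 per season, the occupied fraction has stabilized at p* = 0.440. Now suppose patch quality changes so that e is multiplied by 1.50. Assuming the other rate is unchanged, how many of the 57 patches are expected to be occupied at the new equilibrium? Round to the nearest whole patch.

Balance m(1−p*) = e·p* gives m = e·p*/(1−p*) = 0.490×0.44000/0.56000 = 0.38500.
New p* = m/(m+e) = 0.38500/(0.38500+0.73500) = 0.34375.
Expected occupied = 57 × 0.34375 = 19.59 ≈ 20.

20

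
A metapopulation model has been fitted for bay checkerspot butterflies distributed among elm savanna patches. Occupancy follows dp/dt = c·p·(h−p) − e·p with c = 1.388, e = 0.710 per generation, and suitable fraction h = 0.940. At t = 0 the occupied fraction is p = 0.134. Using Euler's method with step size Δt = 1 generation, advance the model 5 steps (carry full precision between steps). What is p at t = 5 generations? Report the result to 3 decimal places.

0.396

Update rule: p ← p + [c·p·(h−p) − e·p]·Δt with Δt = 1.
  1  |  dp/dt·Δt = +0.054770  |  p_1 = 0.188770
  2  |  dp/dt·Δt = +0.062805  |  p_2 = 0.251575
  3  |  dp/dt·Δt = +0.061770  |  p_3 = 0.313345
  4  |  dp/dt·Δt = +0.050072  |  p_4 = 0.363417
  5  |  dp/dt·Δt = +0.032816  |  p_5 = 0.396232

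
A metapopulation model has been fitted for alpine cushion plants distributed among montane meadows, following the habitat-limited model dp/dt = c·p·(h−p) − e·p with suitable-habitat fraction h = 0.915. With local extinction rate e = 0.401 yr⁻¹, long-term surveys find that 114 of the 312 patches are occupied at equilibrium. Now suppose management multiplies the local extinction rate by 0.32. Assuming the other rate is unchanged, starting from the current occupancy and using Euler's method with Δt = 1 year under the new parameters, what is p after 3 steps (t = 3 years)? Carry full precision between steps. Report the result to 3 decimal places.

Observed p* = 114/312 = 0.36538.
Balance c(h−p*) = e gives c = e/(0.915 − 0.36538) = 0.401/0.54962 = 0.72960.
Starting from p₀ = 0.36538; update p ← p + (dp/dt)·Δt with the new parameters.
  1  |  dp/dt·Δt = +0.099633  |  p_1 = 0.465018
  2  |  dp/dt·Δt = +0.092998  |  p_2 = 0.558015
  3  |  dp/dt·Δt = +0.073734  |  p_3 = 0.631750

0.632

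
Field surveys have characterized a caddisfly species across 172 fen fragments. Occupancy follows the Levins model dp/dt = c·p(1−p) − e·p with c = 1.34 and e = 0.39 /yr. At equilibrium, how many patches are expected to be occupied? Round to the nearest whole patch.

p* = 1 − e/c = 1 − 0.39/1.34 = 0.7090.
Expected occupied patches = N × p* = 172 × 0.7090 = 121.94 ≈ 122.

122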